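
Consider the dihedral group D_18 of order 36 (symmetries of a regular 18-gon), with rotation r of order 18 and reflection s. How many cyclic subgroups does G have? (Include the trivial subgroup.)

24

A cyclic subgroup of order d is generated by each of its φ(d) elements of order d, so the cyclic subgroups of order d number (#elements of order d)/φ(d).
Cyclic subgroups by order — order 1: 1; order 2: 19; order 3: 1; order 6: 1; order 9: 1; order 18: 1.
Total: 24.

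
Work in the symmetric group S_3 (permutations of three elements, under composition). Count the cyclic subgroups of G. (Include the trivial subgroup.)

Each element a generates a cyclic subgroup ⟨a⟩; distinct elements may generate the same one (a cyclic group of order d has φ(d) generators).
Cyclic subgroups by order — order 1: 1; order 2: 3; order 3: 1.
Total: 5.

5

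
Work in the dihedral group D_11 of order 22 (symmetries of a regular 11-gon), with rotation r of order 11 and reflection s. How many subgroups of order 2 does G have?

11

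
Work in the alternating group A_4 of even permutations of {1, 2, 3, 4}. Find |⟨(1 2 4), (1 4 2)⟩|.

|⟨(1 2 4)⟩| = 3 and |⟨(1 4 2)⟩| = 3, so |H| is a multiple of lcm(3, 3) = 3 and divides |G| = 12.
Closing under the operation: H = {e, (1 2 4), (1 4 2)}, so |H| = 3.

3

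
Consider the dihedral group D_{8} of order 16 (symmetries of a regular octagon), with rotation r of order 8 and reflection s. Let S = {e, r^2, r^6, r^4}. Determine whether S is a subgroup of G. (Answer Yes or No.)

|S| = 4 divides |G| = 16, consistent with Lagrange.
S contains the identity, every element's inverse is in S, and S is closed under ·: it is a subgroup.
In fact S = ⟨r^6⟩.

Yes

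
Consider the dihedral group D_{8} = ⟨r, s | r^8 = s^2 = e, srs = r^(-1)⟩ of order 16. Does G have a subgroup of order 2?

2 | 16. A subgroup of order 2 is {e, r^2s}.

Yes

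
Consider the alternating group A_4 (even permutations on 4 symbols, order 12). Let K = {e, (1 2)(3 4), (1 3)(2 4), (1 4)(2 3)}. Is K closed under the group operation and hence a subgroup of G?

|K| = 4 divides |G| = 12, consistent with Lagrange.
K contains the identity, every element's inverse is in K, and K is closed under ∘: it is a subgroup.

Yes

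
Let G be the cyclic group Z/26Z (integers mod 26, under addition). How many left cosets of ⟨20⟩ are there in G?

|⟨20⟩| = 13 and |G| = 26.
By Lagrange, [G : H] = |G|/|H| = 26/13 = 2.

2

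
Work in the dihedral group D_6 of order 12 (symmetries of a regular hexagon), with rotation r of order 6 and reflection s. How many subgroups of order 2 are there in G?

|G| = 12 and 2 | 12, so subgroups of order 2 are possible by Lagrange.
The subgroups of order 2 are: {e, r^2s}; {e, r^3}; {e, r^3s}; {e, r^4s}; … (7 in all).
So G has 7 subgroups of order 2.

7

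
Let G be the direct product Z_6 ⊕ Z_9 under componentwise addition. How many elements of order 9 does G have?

An element (a,b) has order lcm(ord(a), ord(b)); count pairs with lcm equal to 9.
Enumerating gives 18 such elements.

18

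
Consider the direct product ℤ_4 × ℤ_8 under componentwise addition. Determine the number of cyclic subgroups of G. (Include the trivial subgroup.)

14

Group the elements of G by the cyclic subgroup they generate; each cyclic subgroup of order d accounts for φ(d) elements.
Cyclic subgroups by order — order 1: 1; order 2: 3; order 4: 6; order 8: 4.
Total: 14.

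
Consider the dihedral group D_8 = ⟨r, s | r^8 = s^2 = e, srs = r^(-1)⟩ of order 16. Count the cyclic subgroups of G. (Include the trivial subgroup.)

12

Each element a generates a cyclic subgroup ⟨a⟩; distinct elements may generate the same one (a cyclic group of order d has φ(d) generators).
Cyclic subgroups by order — order 1: 1; order 2: 9; order 4: 1; order 8: 1.
Total: 12.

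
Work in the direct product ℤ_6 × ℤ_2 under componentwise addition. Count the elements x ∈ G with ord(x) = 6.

6

An element (a,b) has order lcm(ord(a), ord(b)); count pairs with lcm equal to 6.
Enumerating gives 6 such elements.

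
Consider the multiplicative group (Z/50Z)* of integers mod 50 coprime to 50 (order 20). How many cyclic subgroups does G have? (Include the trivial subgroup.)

A cyclic subgroup of order d is generated by each of its φ(d) elements of order d, so the cyclic subgroups of order d number (#elements of order d)/φ(d).
Cyclic subgroups by order — order 1: 1; order 2: 1; order 4: 1; order 5: 1; order 10: 1; order 20: 1.
Total: 6.

6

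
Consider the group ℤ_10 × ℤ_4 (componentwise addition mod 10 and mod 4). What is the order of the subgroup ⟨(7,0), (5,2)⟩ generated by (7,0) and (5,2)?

|⟨(7,0)⟩| = 10 and |⟨(5,2)⟩| = 2, so |H| is a multiple of lcm(10, 2) = 10 and divides |G| = 40.
Closing under the operation: H = {(0,0), (0,2), (1,0), (1,2), (2,0), (2,2), (3,0), (3,2), (4,0), (4,2), (5,0), (5,2), (6,0), (6,2), (7,0), (7,2), (8,0), (8,2), (9,0), (9,2)}, so |H| = 20.

20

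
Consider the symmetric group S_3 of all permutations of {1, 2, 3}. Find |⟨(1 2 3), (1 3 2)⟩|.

|⟨(1 2 3)⟩| = 3 and |⟨(1 3 2)⟩| = 3, so |H| is a multiple of lcm(3, 3) = 3 and divides |G| = 6.
Closing under the operation: H = {e, (1 2 3), (1 3 2)}, so |H| = 3.

3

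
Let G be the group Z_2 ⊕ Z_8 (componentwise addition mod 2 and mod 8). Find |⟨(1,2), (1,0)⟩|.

8

|⟨(1,2)⟩| = 4 and |⟨(1,0)⟩| = 2, so |H| is a multiple of lcm(4, 2) = 4 and divides |G| = 16.
Closing under the operation: H = {(0,0), (0,2), (0,4), (0,6), (1,0), (1,2), (1,4), (1,6)}, so |H| = 8.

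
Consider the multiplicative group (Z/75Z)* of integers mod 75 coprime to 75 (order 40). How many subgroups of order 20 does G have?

3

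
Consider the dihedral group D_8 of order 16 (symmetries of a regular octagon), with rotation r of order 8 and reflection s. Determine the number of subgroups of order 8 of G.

|G| = 16 and 8 | 16, so subgroups of order 8 are possible by Lagrange.
The subgroups of order 8 are: {e, r, r^2, r^3, r^4, r^5, r^6, r^7}; {e, r^2, r^4, r^6, s, r^2s, r^4s, r^6s}; {e, r^2, r^4, r^6, rs, r^3s, r^5s, r^7s}.
So G has 3 subgroups of order 8.

3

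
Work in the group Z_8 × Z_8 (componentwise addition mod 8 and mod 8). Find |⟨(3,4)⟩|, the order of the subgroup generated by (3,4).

8

The order of (3,4) in Z_8 × Z_8 is lcm(ord(3) in Z_8, ord(4) in Z_8).
ord(3) = 8 and ord(4) = 2, so |⟨(3,4)⟩| = lcm(8, 2) = 8.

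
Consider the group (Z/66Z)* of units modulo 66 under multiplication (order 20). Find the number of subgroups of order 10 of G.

|G| = 20 and 10 | 20, so subgroups of order 10 are possible by Lagrange.
The subgroups of order 10 are: {1, 7, 13, 19, 25, 31, 37, 43, 49, 61}; {1, 17, 25, 29, 31, 35, 37, 41, 49, 65}; {1, 5, 23, 25, 31, 37, 47, 49, 53, 59}.
So G has 3 subgroups of order 10.

3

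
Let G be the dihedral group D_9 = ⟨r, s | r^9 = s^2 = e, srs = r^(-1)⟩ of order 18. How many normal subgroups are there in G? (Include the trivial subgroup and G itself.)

4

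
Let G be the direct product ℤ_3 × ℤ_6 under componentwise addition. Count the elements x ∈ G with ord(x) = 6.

8

An element (a,b) has order lcm(ord(a), ord(b)); count pairs with lcm equal to 6.
Enumerating gives 8 such elements.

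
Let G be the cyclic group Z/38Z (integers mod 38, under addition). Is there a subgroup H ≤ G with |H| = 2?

2 | 38. A subgroup of order 2 is {0, 19}.

Yes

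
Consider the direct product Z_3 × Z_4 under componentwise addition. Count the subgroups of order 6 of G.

|G| = 12 and 6 | 12, so subgroups of order 6 are possible by Lagrange.
The subgroups of order 6 are: {(0,0), (0,2), (1,0), (1,2), (2,0), (2,2)}.
So G has 1 subgroup of order 6.

1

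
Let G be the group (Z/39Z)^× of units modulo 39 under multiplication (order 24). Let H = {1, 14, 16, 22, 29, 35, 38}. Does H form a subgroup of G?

No

|H| = 7 does not divide |G| = 24, so by Lagrange H is not a subgroup.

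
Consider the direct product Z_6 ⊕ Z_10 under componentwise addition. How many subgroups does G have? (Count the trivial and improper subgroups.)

|G| = 60, so by Lagrange every subgroup order divides 60. Divisors: 1, 2, 3, 4, 5, 6, 10, 12, 15, 20, 30, 60.
Subgroups by order — order 1: 1; order 2: 3; order 3: 1; order 4: 1; order 5: 1; order 6: 3; order 10: 3; order 12: 1; order 15: 1; order 20: 1; order 30: 3; order 60: 1.
Total: 1 + 3 + 1 + 1 + 1 + 3 + 3 + 1 + 1 + 1 + 3 + 1 = 20.

20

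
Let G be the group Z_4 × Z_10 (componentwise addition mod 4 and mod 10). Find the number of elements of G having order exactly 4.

4

An element (a,b) has order lcm(ord(a), ord(b)); count pairs with lcm equal to 4.
Enumerating gives 4 such elements.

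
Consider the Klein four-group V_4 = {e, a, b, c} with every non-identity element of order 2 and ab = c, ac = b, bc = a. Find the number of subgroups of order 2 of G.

3

|G| = 4 and 2 | 4, so subgroups of order 2 are possible by Lagrange.
The subgroups of order 2 are: {e, a}; {e, b}; {e, c}.
So G has 3 subgroups of order 2.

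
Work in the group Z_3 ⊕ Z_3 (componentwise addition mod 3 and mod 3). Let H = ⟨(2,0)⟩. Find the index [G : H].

3

|⟨(2,0)⟩| = 3 and |G| = 9.
By Lagrange, [G : H] = |G|/|H| = 9/3 = 3.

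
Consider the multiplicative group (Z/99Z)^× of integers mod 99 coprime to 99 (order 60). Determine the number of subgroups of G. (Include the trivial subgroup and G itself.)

20

|G| = 60, so by Lagrange every subgroup order divides 60. Divisors: 1, 2, 3, 4, 5, 6, 10, 12, 15, 20, 30, 60.
Subgroups by order — order 1: 1; order 2: 3; order 3: 1; order 4: 1; order 5: 1; order 6: 3; order 10: 3; order 12: 1; order 15: 1; order 20: 1; order 30: 3; order 60: 1.
Total: 1 + 3 + 1 + 1 + 1 + 3 + 3 + 1 + 1 + 1 + 3 + 1 = 20.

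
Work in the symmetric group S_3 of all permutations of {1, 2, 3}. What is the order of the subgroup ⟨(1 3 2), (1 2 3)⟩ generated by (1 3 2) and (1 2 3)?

|⟨(1 3 2)⟩| = 3 and |⟨(1 2 3)⟩| = 3, so |H| is a multiple of lcm(3, 3) = 3 and divides |G| = 6.
Closing under the operation: H = {e, (1 2 3), (1 3 2)}, so |H| = 3.

3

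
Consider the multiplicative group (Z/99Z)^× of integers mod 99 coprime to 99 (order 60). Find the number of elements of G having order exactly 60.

0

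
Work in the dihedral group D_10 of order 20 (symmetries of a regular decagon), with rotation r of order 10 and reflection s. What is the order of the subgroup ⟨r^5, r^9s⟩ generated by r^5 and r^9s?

4

|⟨r^5⟩| = 2 and |⟨r^9s⟩| = 2, so |H| is a multiple of lcm(2, 2) = 2 and divides |G| = 20.
Closing under the operation: H = {e, r^5, r^4s, r^9s}, so |H| = 4.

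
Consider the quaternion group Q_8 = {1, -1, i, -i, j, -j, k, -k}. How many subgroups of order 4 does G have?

3

|G| = 8 and 4 | 8, so subgroups of order 4 are possible by Lagrange.
The subgroups of order 4 are: {1, -1, i, -i}; {1, -1, j, -j}; {1, -1, k, -k}.
So G has 3 subgroups of order 4.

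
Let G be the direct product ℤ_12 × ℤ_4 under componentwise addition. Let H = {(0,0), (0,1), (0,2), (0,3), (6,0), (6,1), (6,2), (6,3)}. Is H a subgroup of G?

Yes

|H| = 8 divides |G| = 48, consistent with Lagrange.
H contains the identity, every element's inverse is in H, and H is closed under +: it is a subgroup.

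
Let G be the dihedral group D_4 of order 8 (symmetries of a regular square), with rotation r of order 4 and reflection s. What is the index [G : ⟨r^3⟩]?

|⟨r^3⟩| = 4 and |G| = 8.
By Lagrange, [G : H] = |G|/|H| = 8/4 = 2.

2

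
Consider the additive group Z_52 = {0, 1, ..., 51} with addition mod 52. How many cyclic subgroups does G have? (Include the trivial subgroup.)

A cyclic subgroup of order d is generated by each of its φ(d) elements of order d, so the cyclic subgroups of order d number (#elements of order d)/φ(d).
Cyclic subgroups by order — order 1: 1; order 2: 1; order 4: 1; order 13: 1; order 26: 1; order 52: 1.
Total: 6.

6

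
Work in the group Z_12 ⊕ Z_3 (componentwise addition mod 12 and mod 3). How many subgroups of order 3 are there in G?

4

|G| = 36 and 3 | 36, so subgroups of order 3 are possible by Lagrange.
The subgroups of order 3 are: {(0,0), (0,1), (0,2)}; {(0,0), (4,0), (8,0)}; {(0,0), (4,1), (8,2)}; {(0,0), (4,2), (8,1)}.
So G has 4 subgroups of order 3.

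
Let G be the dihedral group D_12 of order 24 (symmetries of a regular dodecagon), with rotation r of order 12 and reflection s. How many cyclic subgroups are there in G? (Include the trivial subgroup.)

18

A cyclic subgroup of order d is generated by each of its φ(d) elements of order d, so the cyclic subgroups of order d number (#elements of order d)/φ(d).
Cyclic subgroups by order — order 1: 1; order 2: 13; order 3: 1; order 4: 1; order 6: 1; order 12: 1.
Total: 18.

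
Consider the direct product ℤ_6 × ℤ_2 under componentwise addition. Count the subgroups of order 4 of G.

1

|G| = 12 and 4 | 12, so subgroups of order 4 are possible by Lagrange.
The subgroups of order 4 are: {(0,0), (0,1), (3,0), (3,1)}.
So G has 1 subgroup of order 4.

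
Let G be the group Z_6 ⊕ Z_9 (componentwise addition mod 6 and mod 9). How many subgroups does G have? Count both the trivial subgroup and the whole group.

|G| = 54, so by Lagrange every subgroup order divides 54. Divisors: 1, 2, 3, 6, 9, 18, 27, 54.
Subgroups by order — order 1: 1; order 2: 1; order 3: 4; order 6: 4; order 9: 4; order 18: 4; order 27: 1; order 54: 1.
Total: 1 + 1 + 4 + 4 + 4 + 4 + 1 + 1 = 20.

20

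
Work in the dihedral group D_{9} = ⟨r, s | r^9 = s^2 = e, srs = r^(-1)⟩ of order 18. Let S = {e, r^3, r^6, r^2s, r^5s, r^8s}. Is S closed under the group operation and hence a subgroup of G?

|S| = 6 divides |G| = 18, consistent with Lagrange.
S contains the identity, every element's inverse is in S, and S is closed under ·: it is a subgroup.

Yes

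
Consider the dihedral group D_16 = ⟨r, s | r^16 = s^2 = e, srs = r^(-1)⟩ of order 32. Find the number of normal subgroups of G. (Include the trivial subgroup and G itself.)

8

G has 36 subgroups. Checking conjugation-invariance by order — order 1: 1/1 normal; order 2: 1/17 normal; order 4: 1/9 normal; order 8: 1/5 normal; order 16: 3/3 normal; order 32: 1/1 normal.
Total normal subgroups: 8.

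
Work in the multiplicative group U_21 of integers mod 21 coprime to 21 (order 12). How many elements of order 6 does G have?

The elements of order 6 are: 2, 5, 10, 11, 17, 19.
That's 6.

6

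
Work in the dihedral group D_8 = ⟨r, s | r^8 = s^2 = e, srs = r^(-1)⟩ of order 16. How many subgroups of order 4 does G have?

|G| = 16 and 4 | 16, so subgroups of order 4 are possible by Lagrange.
The subgroups of order 4 are: {e, r^2, r^4, r^6}; {e, r^4, r^2s, r^6s}; {e, r^4, r^3s, r^7s}; {e, r^4, s, r^4s}; … (5 in all).
So G has 5 subgroups of order 4.

5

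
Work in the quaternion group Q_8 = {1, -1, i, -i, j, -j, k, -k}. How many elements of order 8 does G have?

0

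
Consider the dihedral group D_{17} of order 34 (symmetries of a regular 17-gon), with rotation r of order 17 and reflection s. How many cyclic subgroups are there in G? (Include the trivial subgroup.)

19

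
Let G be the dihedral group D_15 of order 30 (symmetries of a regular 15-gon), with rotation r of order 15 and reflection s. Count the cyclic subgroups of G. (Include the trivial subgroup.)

19

A cyclic subgroup of order d is generated by each of its φ(d) elements of order d, so the cyclic subgroups of order d number (#elements of order d)/φ(d).
Cyclic subgroups by order — order 1: 1; order 2: 15; order 3: 1; order 5: 1; order 15: 1.
Total: 19.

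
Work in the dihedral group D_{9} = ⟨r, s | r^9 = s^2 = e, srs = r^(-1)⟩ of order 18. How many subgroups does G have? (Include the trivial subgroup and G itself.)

16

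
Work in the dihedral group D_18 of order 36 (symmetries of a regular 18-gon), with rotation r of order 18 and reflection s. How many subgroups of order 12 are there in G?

3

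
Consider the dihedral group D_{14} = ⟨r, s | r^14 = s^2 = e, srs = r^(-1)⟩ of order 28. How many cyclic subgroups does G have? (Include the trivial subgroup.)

18

A cyclic subgroup of order d is generated by each of its φ(d) elements of order d, so the cyclic subgroups of order d number (#elements of order d)/φ(d).
Cyclic subgroups by order — order 1: 1; order 2: 15; order 7: 1; order 14: 1.
Total: 18.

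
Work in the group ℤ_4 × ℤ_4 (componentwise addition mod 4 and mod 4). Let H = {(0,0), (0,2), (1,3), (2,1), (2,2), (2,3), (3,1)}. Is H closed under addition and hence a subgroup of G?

No

|H| = 7 does not divide |G| = 16, so by Lagrange H is not a subgroup.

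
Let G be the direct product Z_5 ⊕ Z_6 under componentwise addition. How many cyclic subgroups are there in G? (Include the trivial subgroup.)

A cyclic subgroup of order d is generated by each of its φ(d) elements of order d, so the cyclic subgroups of order d number (#elements of order d)/φ(d).
Cyclic subgroups by order — order 1: 1; order 2: 1; order 3: 1; order 5: 1; order 6: 1; order 10: 1; order 15: 1; order 30: 1.
Total: 8.

8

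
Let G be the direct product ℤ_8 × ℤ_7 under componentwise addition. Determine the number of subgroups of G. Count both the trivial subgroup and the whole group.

8

|G| = 56, so by Lagrange every subgroup order divides 56. Divisors: 1, 2, 4, 7, 8, 14, 28, 56.
Subgroups by order — order 1: 1; order 2: 1; order 4: 1; order 7: 1; order 8: 1; order 14: 1; order 28: 1; order 56: 1.
Total: 1 + 1 + 1 + 1 + 1 + 1 + 1 + 1 = 8.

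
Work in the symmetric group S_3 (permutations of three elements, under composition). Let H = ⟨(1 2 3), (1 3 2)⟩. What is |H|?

3

|⟨(1 2 3)⟩| = 3 and |⟨(1 3 2)⟩| = 3, so |H| is a multiple of lcm(3, 3) = 3 and divides |G| = 6.
Closing under the operation: H = {e, (1 2 3), (1 3 2)}, so |H| = 3.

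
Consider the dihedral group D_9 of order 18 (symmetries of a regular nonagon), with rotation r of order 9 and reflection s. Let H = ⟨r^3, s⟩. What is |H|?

6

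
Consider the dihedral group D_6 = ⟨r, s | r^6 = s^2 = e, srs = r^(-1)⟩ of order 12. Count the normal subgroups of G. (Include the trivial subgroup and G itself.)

G has 16 subgroups. Checking conjugation-invariance by order — order 1: 1/1 normal; order 2: 1/7 normal; order 3: 1/1 normal; order 4: 0/3 normal; order 6: 3/3 normal; order 12: 1/1 normal.
Total normal subgroups: 7.

7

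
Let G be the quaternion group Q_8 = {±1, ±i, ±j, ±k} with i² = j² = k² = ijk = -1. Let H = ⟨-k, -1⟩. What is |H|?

|⟨-k⟩| = 4 and |⟨-1⟩| = 2, so |H| is a multiple of lcm(4, 2) = 4 and divides |G| = 8.
Closing under the operation: H = {1, -1, k, -k}, so |H| = 4.

4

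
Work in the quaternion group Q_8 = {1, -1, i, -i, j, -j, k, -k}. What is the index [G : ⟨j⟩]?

|⟨j⟩| = 4 and |G| = 8.
By Lagrange, [G : H] = |G|/|H| = 8/4 = 2.

2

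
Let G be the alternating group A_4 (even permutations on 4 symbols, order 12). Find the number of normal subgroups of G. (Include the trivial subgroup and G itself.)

3

G has 10 subgroups. Checking conjugation-invariance by order — order 1: 1/1 normal; order 2: 0/3 normal; order 3: 0/4 normal; order 4: 1/1 normal; order 12: 1/1 normal.
Total normal subgroups: 3.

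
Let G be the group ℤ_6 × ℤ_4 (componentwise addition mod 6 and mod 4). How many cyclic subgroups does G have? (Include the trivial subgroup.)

12

Each element a generates a cyclic subgroup ⟨a⟩; distinct elements may generate the same one (a cyclic group of order d has φ(d) generators).
Cyclic subgroups by order — order 1: 1; order 2: 3; order 3: 1; order 4: 2; order 6: 3; order 12: 2.
Total: 12.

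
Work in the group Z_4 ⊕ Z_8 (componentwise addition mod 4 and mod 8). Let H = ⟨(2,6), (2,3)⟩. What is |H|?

|⟨(2,6)⟩| = 4 and |⟨(2,3)⟩| = 8, so |H| is a multiple of lcm(4, 8) = 8 and divides |G| = 32.
Closing under the operation: H = {(0,0), (0,1), (0,2), (0,3), (0,4), (0,5), (0,6), (0,7), (2,0), (2,1), (2,2), (2,3), (2,4), (2,5), (2,6), (2,7)}, so |H| = 16.

16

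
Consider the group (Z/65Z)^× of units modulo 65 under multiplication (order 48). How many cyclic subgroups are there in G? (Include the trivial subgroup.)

20

Group the elements of G by the cyclic subgroup they generate; each cyclic subgroup of order d accounts for φ(d) elements.
Cyclic subgroups by order — order 1: 1; order 2: 3; order 3: 1; order 4: 6; order 6: 3; order 12: 6.
Total: 20.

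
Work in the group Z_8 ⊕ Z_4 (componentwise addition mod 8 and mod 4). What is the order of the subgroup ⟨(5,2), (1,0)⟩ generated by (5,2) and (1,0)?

|⟨(5,2)⟩| = 8 and |⟨(1,0)⟩| = 8, so |H| is a multiple of lcm(8, 8) = 8 and divides |G| = 32.
Closing under the operation: H = {(0,0), (0,2), (1,0), (1,2), (2,0), (2,2), (3,0), (3,2), (4,0), (4,2), (5,0), (5,2), (6,0), (6,2), (7,0), (7,2)}, so |H| = 16.

16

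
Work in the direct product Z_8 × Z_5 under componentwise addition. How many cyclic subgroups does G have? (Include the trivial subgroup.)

8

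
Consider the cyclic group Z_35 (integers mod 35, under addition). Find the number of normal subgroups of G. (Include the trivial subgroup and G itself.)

G is abelian, so every subgroup is normal.
G has 4 subgroups in total, hence 4 normal subgroups.

4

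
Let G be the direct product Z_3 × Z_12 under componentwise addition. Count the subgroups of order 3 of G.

|G| = 36 and 3 | 36, so subgroups of order 3 are possible by Lagrange.
The subgroups of order 3 are: {(0,0), (0,4), (0,8)}; {(0,0), (1,0), (2,0)}; {(0,0), (1,4), (2,8)}; {(0,0), (1,8), (2,4)}.
So G has 4 subgroups of order 3.

4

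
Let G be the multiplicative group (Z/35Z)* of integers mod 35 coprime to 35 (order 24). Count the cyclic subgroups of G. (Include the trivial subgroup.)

12

A cyclic subgroup of order d is generated by each of its φ(d) elements of order d, so the cyclic subgroups of order d number (#elements of order d)/φ(d).
Cyclic subgroups by order — order 1: 1; order 2: 3; order 3: 1; order 4: 2; order 6: 3; order 12: 2.
Total: 12.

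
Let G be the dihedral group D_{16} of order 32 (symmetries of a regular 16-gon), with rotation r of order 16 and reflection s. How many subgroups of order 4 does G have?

|G| = 32 and 4 | 32, so subgroups of order 4 are possible by Lagrange.
The subgroups of order 4 are: {e, r^8, r^2s, r^10s}; {e, r^8, r^3s, r^11s}; {e, r^4, r^8, r^12}; {e, r^8, r^4s, r^12s}; … (9 in all).
So G has 9 subgroups of order 4.

9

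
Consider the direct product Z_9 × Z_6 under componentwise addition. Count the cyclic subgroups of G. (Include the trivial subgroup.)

16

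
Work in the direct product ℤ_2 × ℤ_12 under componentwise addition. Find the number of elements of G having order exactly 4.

An element (a,b) has order lcm(ord(a), ord(b)); count pairs with lcm equal to 4.
Enumerating gives 4 such elements.

4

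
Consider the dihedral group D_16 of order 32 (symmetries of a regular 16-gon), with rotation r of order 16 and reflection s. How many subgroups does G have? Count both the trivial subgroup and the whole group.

|G| = 32, so by Lagrange every subgroup order divides 32. Divisors: 1, 2, 4, 8, 16, 32.
Subgroups by order — order 1: 1; order 2: 17; order 4: 9; order 8: 5; order 16: 3; order 32: 1.
Total: 1 + 17 + 9 + 5 + 3 + 1 = 36.

36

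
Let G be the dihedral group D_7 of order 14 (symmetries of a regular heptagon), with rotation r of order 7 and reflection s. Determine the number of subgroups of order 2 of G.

7

|G| = 14 and 2 | 14, so subgroups of order 2 are possible by Lagrange.
The subgroups of order 2 are: {e, r^2s}; {e, r^3s}; {e, r^4s}; {e, r^5s}; … (7 in all).
So G has 7 subgroups of order 2.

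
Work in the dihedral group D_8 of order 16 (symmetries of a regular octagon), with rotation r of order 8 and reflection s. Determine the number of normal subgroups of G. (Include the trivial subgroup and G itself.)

G has 19 subgroups. Checking conjugation-invariance by order — order 1: 1/1 normal; order 2: 1/9 normal; order 4: 1/5 normal; order 8: 3/3 normal; order 16: 1/1 normal.
Total normal subgroups: 7.

7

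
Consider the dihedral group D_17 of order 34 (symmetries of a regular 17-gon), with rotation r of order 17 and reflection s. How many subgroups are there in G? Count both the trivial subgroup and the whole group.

20

|G| = 34, so by Lagrange every subgroup order divides 34. Divisors: 1, 2, 17, 34.
Subgroups by order — order 1: 1; order 2: 17; order 17: 1; order 34: 1.
Total: 1 + 17 + 1 + 1 = 20.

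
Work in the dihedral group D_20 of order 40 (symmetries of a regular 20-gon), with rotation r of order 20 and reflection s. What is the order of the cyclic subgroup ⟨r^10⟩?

Computing powers of r^10: the smallest k with (r^10)^k = e is k = 2.

2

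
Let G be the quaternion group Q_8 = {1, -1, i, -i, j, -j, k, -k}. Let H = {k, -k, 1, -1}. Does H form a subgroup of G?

|H| = 4 divides |G| = 8, consistent with Lagrange.
H contains the identity, every element's inverse is in H, and H is closed under ·: it is a subgroup.
In fact H = ⟨-k⟩.

Yes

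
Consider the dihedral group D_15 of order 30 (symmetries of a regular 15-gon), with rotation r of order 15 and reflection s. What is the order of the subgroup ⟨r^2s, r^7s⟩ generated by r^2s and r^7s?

|⟨r^2s⟩| = 2 and |⟨r^7s⟩| = 2, so |H| is a multiple of lcm(2, 2) = 2 and divides |G| = 30.
Closing under the operation: H = {e, r^5, r^10, r^2s, r^7s, r^12s}, so |H| = 6.

6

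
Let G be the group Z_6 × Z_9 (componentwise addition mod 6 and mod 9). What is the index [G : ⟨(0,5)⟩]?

|⟨(0,5)⟩| = 9 and |G| = 54.
By Lagrange, [G : H] = |G|/|H| = 54/9 = 6.

6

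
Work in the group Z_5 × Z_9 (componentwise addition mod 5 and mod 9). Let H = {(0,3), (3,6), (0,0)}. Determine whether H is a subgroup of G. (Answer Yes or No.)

No

(0,3) ∈ H but its inverse (0,6) ∉ H, so H is not a subgroup.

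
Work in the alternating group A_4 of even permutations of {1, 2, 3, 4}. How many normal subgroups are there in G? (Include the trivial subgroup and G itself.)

G has 10 subgroups. Checking conjugation-invariance by order — order 1: 1/1 normal; order 2: 0/3 normal; order 3: 0/4 normal; order 4: 1/1 normal; order 12: 1/1 normal.
Total normal subgroups: 3.

3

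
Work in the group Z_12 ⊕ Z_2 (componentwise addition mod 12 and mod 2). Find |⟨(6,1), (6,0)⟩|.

4

|⟨(6,1)⟩| = 2 and |⟨(6,0)⟩| = 2, so |H| is a multiple of lcm(2, 2) = 2 and divides |G| = 24.
Closing under the operation: H = {(0,0), (0,1), (6,0), (6,1)}, so |H| = 4.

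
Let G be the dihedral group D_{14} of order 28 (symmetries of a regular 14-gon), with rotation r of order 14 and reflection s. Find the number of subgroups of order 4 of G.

|G| = 28 and 4 | 28, so subgroups of order 4 are possible by Lagrange.
The subgroups of order 4 are: {e, r^7, r^3s, r^10s}; {e, r^7, r^4s, r^11s}; {e, r^7, r^5s, r^12s}; {e, r^7, r^6s, r^13s}; … (7 in all).
So G has 7 subgroups of order 4.

7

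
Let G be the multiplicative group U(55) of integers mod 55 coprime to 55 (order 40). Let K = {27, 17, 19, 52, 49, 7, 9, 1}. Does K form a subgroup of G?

No

17 ∈ K but its inverse 13 ∉ K, so K is not a subgroup.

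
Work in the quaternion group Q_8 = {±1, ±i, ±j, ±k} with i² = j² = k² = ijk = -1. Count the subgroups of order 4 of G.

3

|G| = 8 and 4 | 8, so subgroups of order 4 are possible by Lagrange.
The subgroups of order 4 are: {1, -1, i, -i}; {1, -1, j, -j}; {1, -1, k, -k}.
So G has 3 subgroups of order 4.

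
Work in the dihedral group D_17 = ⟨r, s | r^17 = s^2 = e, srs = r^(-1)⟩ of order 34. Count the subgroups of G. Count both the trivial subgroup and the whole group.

|G| = 34, so by Lagrange every subgroup order divides 34. Divisors: 1, 2, 17, 34.
Subgroups by order — order 1: 1; order 2: 17; order 17: 1; order 34: 1.
Total: 1 + 17 + 1 + 1 = 20.

20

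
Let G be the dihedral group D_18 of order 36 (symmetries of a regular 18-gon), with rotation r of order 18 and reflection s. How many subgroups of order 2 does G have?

|G| = 36 and 2 | 36, so subgroups of order 2 are possible by Lagrange.
The subgroups of order 2 are: {e, r^10s}; {e, r^11s}; {e, r^12s}; {e, r^13s}; … (19 in all).
So G has 19 subgroups of order 2.

19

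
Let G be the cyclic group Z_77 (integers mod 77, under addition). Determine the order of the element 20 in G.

77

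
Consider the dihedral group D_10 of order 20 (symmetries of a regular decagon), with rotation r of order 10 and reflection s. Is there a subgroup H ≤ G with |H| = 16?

16 does not divide |G| = 20, so by Lagrange no subgroup of order 16 exists.

No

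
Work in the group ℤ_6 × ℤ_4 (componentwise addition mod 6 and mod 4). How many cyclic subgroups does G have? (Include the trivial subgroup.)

Each element a generates a cyclic subgroup ⟨a⟩; distinct elements may generate the same one (a cyclic group of order d has φ(d) generators).
Cyclic subgroups by order — order 1: 1; order 2: 3; order 3: 1; order 4: 2; order 6: 3; order 12: 2.
Total: 12.

12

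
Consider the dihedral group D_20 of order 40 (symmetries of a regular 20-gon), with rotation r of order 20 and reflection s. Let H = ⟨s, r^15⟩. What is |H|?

8

|⟨s⟩| = 2 and |⟨r^15⟩| = 4, so |H| is a multiple of lcm(2, 4) = 4 and divides |G| = 40.
Closing under the operation: H = {e, r^5, r^10, r^15, s, r^5s, r^10s, r^15s}, so |H| = 8.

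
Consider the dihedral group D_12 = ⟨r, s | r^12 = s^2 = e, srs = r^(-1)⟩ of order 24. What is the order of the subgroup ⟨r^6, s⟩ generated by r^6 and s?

4

|⟨r^6⟩| = 2 and |⟨s⟩| = 2, so |H| is a multiple of lcm(2, 2) = 2 and divides |G| = 24.
Closing under the operation: H = {e, r^6, s, r^6s}, so |H| = 4.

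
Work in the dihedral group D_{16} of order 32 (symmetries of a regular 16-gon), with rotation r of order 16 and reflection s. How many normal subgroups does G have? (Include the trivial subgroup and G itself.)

G has 36 subgroups. Checking conjugation-invariance by order — order 1: 1/1 normal; order 2: 1/17 normal; order 4: 1/9 normal; order 8: 1/5 normal; order 16: 3/3 normal; order 32: 1/1 normal.
Total normal subgroups: 8.

8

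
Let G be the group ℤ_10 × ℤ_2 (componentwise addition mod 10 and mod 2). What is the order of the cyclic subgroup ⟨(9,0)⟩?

The order of (9,0) in Z_10 × Z_2 is lcm(ord(9) in Z_10, ord(0) in Z_2).
ord(9) = 10 and ord(0) = 1, so |⟨(9,0)⟩| = lcm(10, 1) = 10.

10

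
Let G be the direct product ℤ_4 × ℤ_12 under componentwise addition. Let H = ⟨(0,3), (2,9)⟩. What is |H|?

8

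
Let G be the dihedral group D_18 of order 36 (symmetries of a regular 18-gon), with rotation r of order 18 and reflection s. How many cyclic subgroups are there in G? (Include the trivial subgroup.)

24

Group the elements of G by the cyclic subgroup they generate; each cyclic subgroup of order d accounts for φ(d) elements.
Cyclic subgroups by order — order 1: 1; order 2: 19; order 3: 1; order 6: 1; order 9: 1; order 18: 1.
Total: 24.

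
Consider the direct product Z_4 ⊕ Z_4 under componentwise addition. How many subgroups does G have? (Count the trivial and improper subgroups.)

|G| = 16, so by Lagrange every subgroup order divides 16. Divisors: 1, 2, 4, 8, 16.
Subgroups by order — order 1: 1; order 2: 3; order 4: 7; order 8: 3; order 16: 1.
Total: 1 + 3 + 7 + 3 + 1 = 15.

15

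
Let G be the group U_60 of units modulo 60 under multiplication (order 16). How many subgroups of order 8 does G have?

7

|G| = 16 and 8 | 16, so subgroups of order 8 are possible by Lagrange.
The subgroups of order 8 are: {1, 11, 13, 23, 37, 47, 49, 59}; {1, 7, 11, 17, 43, 49, 53, 59}; {1, 11, 19, 29, 31, 41, 49, 59}; {1, 13, 17, 29, 37, 41, 49, 53}; … (7 in all).
So G has 7 subgroups of order 8.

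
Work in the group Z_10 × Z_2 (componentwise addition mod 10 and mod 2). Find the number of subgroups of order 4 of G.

1

|G| = 20 and 4 | 20, so subgroups of order 4 are possible by Lagrange.
The subgroups of order 4 are: {(0,0), (0,1), (5,0), (5,1)}.
So G has 1 subgroup of order 4.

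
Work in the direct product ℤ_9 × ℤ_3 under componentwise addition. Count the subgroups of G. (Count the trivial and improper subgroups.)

|G| = 27, so by Lagrange every subgroup order divides 27. Divisors: 1, 3, 9, 27.
Subgroups by order — order 1: 1; order 3: 4; order 9: 4; order 27: 1.
Total: 1 + 4 + 4 + 1 = 10.

10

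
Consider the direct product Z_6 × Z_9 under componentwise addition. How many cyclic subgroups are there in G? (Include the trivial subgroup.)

A cyclic subgroup of order d is generated by each of its φ(d) elements of order d, so the cyclic subgroups of order d number (#elements of order d)/φ(d).
Cyclic subgroups by order — order 1: 1; order 2: 1; order 3: 4; order 6: 4; order 9: 3; order 18: 3.
Total: 16.

16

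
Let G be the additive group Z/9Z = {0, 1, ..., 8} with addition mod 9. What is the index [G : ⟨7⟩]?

1

|⟨7⟩| = 9 and |G| = 9.
By Lagrange, [G : H] = |G|/|H| = 9/9 = 1.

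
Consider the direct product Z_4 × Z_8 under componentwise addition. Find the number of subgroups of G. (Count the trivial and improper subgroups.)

22

|G| = 32, so by Lagrange every subgroup order divides 32. Divisors: 1, 2, 4, 8, 16, 32.
Subgroups by order — order 1: 1; order 2: 3; order 4: 7; order 8: 7; order 16: 3; order 32: 1.
Total: 1 + 3 + 7 + 7 + 3 + 1 = 22.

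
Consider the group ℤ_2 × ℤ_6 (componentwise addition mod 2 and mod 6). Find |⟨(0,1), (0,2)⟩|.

6

|⟨(0,1)⟩| = 6 and |⟨(0,2)⟩| = 3, so |H| is a multiple of lcm(6, 3) = 6 and divides |G| = 12.
Closing under the operation: H = {(0,0), (0,1), (0,2), (0,3), (0,4), (0,5)}, so |H| = 6.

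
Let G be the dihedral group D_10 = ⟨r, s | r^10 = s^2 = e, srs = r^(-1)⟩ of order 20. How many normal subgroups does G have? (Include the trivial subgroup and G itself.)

G has 22 subgroups. Checking conjugation-invariance by order — order 1: 1/1 normal; order 2: 1/11 normal; order 4: 0/5 normal; order 5: 1/1 normal; order 10: 3/3 normal; order 20: 1/1 normal.
Total normal subgroups: 7.

7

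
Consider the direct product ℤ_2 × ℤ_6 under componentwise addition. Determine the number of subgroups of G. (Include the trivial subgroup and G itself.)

10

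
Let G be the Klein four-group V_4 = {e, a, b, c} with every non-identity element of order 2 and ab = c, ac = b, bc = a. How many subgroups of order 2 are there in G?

|G| = 4 and 2 | 4, so subgroups of order 2 are possible by Lagrange.
The subgroups of order 2 are: {e, a}; {e, b}; {e, c}.
So G has 3 subgroups of order 2.

3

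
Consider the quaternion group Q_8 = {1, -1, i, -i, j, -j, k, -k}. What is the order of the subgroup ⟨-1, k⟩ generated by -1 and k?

|⟨-1⟩| = 2 and |⟨k⟩| = 4, so |H| is a multiple of lcm(2, 4) = 4 and divides |G| = 8.
Closing under the operation: H = {1, -1, k, -k}, so |H| = 4.

4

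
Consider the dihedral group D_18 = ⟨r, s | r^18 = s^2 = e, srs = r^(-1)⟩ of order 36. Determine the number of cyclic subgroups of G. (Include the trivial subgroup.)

24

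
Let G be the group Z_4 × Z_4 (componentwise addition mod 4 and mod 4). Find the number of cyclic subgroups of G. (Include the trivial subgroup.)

10

Each element a generates a cyclic subgroup ⟨a⟩; distinct elements may generate the same one (a cyclic group of order d has φ(d) generators).
Cyclic subgroups by order — order 1: 1; order 2: 3; order 4: 6.
Total: 10.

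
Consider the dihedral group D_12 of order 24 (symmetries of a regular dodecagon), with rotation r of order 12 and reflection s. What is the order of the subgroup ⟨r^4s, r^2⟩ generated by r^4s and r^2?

|⟨r^4s⟩| = 2 and |⟨r^2⟩| = 6, so |H| is a multiple of lcm(2, 6) = 6 and divides |G| = 24.
Closing under the operation: H = {e, r^2, r^4, r^6, r^8, r^10, s, r^2s, r^4s, r^6s, r^8s, r^10s}, so |H| = 12.

12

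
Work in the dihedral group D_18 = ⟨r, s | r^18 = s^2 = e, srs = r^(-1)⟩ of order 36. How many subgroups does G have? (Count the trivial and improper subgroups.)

45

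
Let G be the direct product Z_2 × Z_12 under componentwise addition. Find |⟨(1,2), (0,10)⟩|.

|⟨(1,2)⟩| = 6 and |⟨(0,10)⟩| = 6, so |H| is a multiple of lcm(6, 6) = 6 and divides |G| = 24.
Closing under the operation: H = {(0,0), (0,2), (0,4), (0,6), (0,8), (0,10), (1,0), (1,2), (1,4), (1,6), (1,8), (1,10)}, so |H| = 12.

12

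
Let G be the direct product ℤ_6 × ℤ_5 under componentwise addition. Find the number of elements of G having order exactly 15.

8

An element (a,b) has order lcm(ord(a), ord(b)); count pairs with lcm equal to 15.
Enumerating gives 8 such elements.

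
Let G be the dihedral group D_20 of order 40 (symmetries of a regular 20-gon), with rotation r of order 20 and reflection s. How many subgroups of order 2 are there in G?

|G| = 40 and 2 | 40, so subgroups of order 2 are possible by Lagrange.
The subgroups of order 2 are: {e, r^10}; {e, r^10s}; {e, r^11s}; {e, r^12s}; … (21 in all).
So G has 21 subgroups of order 2.

21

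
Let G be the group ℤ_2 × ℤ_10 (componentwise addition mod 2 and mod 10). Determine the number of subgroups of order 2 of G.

3

|G| = 20 and 2 | 20, so subgroups of order 2 are possible by Lagrange.
The subgroups of order 2 are: {(0,0), (0,5)}; {(0,0), (1,0)}; {(0,0), (1,5)}.
So G has 3 subgroups of order 2.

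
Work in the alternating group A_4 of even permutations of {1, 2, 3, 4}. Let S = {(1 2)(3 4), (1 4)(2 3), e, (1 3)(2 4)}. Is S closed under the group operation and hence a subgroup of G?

Yes

|S| = 4 divides |G| = 12, consistent with Lagrange.
S contains the identity, every element's inverse is in S, and S is closed under ∘: it is a subgroup.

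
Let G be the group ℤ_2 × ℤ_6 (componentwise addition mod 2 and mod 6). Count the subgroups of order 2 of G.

3

|G| = 12 and 2 | 12, so subgroups of order 2 are possible by Lagrange.
The subgroups of order 2 are: {(0,0), (0,3)}; {(0,0), (1,0)}; {(0,0), (1,3)}.
So G has 3 subgroups of order 2.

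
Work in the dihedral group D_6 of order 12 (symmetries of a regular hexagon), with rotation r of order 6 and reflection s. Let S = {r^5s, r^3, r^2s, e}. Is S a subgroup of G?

|S| = 4 divides |G| = 12, consistent with Lagrange.
S contains the identity, every element's inverse is in S, and S is closed under ·: it is a subgroup.

Yes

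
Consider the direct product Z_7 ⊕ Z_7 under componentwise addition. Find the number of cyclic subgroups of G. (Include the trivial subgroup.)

9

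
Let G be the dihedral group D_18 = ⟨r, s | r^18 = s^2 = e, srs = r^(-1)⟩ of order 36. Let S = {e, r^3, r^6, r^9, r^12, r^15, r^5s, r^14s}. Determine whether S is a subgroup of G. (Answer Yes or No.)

No

|S| = 8 does not divide |G| = 36, so by Lagrange S is not a subgroup.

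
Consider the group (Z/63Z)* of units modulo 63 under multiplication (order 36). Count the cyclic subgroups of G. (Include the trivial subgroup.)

20

A cyclic subgroup of order d is generated by each of its φ(d) elements of order d, so the cyclic subgroups of order d number (#elements of order d)/φ(d).
Cyclic subgroups by order — order 1: 1; order 2: 3; order 3: 4; order 6: 12.
Total: 20.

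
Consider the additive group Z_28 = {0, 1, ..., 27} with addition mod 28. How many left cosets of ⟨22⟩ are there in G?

2

|⟨22⟩| = 14 and |G| = 28.
By Lagrange, [G : H] = |G|/|H| = 28/14 = 2.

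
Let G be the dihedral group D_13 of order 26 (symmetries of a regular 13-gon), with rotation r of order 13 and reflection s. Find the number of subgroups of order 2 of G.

|G| = 26 and 2 | 26, so subgroups of order 2 are possible by Lagrange.
The subgroups of order 2 are: {e, r^10s}; {e, r^11s}; {e, r^12s}; {e, r^2s}; … (13 in all).
So G has 13 subgroups of order 2.

13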